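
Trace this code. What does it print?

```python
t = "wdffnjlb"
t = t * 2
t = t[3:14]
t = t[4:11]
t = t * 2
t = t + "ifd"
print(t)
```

bwdffnjbwdffnjifd

repeat ×2 → 'wdffnjlbwdffnjlb'
slice [3:14] → 'fnjlbwdffnj'
slice [4:11] → 'bwdffnj'
repeat ×2 → 'bwdffnjbwdffnj'
+ 'ifd' → 'bwdffnjbwdffnjifd'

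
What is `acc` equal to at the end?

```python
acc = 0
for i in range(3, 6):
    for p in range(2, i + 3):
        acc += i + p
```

i=3,p=2: acc = 0+5 = 5
i=3,p=3: acc = 5+6 = 11
i=3,p=4: acc = 11+7 = 18
i=3,p=5: acc = 18+8 = 26
i=4,p=2: acc = 26+6 = 32
i=4,p=3: acc = 32+7 = 39
i=4,p=4: acc = 39+8 = 47
i=4,p=5: acc = 47+9 = 56
i=4,p=6: acc = 56+10 = 66
i=5,p=2: acc = 66+7 = 73
i=5,p=3: acc = 73+8 = 81
i=5,p=4: acc = 81+9 = 90
i=5,p=5: acc = 90+10 = 100
i=5,p=6: acc = 100+11 = 111
i=5,p=7: acc = 111+12 = 123

123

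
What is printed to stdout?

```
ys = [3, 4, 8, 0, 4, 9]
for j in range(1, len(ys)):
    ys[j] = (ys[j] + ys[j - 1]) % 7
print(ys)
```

[3, 0, 1, 1, 5, 0]

j=1: ys[1] = (4+3)%7 = 0 → [3, 0, 8, 0, 4, 9]
j=2: ys[2] = (8+0)%7 = 1 → [3, 0, 1, 0, 4, 9]
j=3: ys[3] = (0+1)%7 = 1 → [3, 0, 1, 1, 4, 9]
j=4: ys[4] = (4+1)%7 = 5 → [3, 0, 1, 1, 5, 9]
j=5: ys[5] = (9+5)%7 = 0 → [3, 0, 1, 1, 5, 0]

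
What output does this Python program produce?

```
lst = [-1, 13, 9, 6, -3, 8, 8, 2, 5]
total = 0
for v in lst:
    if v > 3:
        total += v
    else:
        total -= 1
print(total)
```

46

v=-1: not >3, total = 0-1 = -1
v=13: >3, total = (-1)+13 = 12
v=9: >3, total = 12+9 = 21
v=6: >3, total = 21+6 = 27
v=-3: not >3, total = 27-1 = 26
v=8: >3, total = 26+8 = 34
v=8: >3, total = 34+8 = 42
v=2: not >3, total = 42-1 = 41
v=5: >3, total = 41+5 = 46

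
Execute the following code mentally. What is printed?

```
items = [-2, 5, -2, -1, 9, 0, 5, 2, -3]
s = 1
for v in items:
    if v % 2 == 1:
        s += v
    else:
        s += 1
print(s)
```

v=-2: not odd, s = 1+1 = 2
v=5: odd, s = 2+5 = 7
v=-2: not odd, s = 7+1 = 8
v=-1: odd, s = 8+(-1) = 7
v=9: odd, s = 7+9 = 16
v=0: not odd, s = 16+1 = 17
v=5: odd, s = 17+5 = 22
v=2: not odd, s = 22+1 = 23
v=-3: odd, s = 23+(-3) = 20

20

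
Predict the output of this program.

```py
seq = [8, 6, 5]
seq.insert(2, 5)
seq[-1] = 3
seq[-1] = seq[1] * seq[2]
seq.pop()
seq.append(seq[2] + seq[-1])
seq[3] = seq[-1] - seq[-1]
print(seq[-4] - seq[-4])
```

insert 5 at 2 → [8, 6, 5, 5]
seq[-1] = 3 → [8, 6, 5, 3]
seq[-1] = seq[1]*seq[2] = 6*5 = 30 → [8, 6, 5, 30]
pop() removes 30 → [8, 6, 5]
append seq[2]+seq[-1] = 5+5 = 10 → [8, 6, 5, 10]
seq[3] = seq[-1]-seq[-1] = 10-10 = 0 → [8, 6, 5, 0]
seq[-4]-seq[-4] = 8-8 = 0

0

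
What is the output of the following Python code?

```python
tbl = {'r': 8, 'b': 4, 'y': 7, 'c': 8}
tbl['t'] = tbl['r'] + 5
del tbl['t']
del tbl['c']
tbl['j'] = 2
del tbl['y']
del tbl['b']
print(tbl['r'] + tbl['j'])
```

tbl['t'] = tbl['r']+5 = 13 → {'r': 8, 'b': 4, 'y': 7, 'c': 8, 't': 13}
del 't' → {'r': 8, 'b': 4, 'y': 7, 'c': 8}
del 'c' → {'r': 8, 'b': 4, 'y': 7}
tbl['j'] = 2 → {'r': 8, 'b': 4, 'y': 7, 'j': 2}
del 'y' → {'r': 8, 'b': 4, 'j': 2}
del 'b' → {'r': 8, 'j': 2}
tbl['r']+tbl['j'] = 8+2 = 10

10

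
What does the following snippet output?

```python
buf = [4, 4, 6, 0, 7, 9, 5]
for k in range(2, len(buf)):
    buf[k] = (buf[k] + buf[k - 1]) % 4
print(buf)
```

[4, 4, 2, 2, 1, 2, 3]

k=2: buf[2] = (6+4)%4 = 2 → [4, 4, 2, 0, 7, 9, 5]
k=3: buf[3] = (0+2)%4 = 2 → [4, 4, 2, 2, 7, 9, 5]
k=4: buf[4] = (7+2)%4 = 1 → [4, 4, 2, 2, 1, 9, 5]
k=5: buf[5] = (9+1)%4 = 2 → [4, 4, 2, 2, 1, 2, 5]
k=6: buf[6] = (5+2)%4 = 3 → [4, 4, 2, 2, 1, 2, 3]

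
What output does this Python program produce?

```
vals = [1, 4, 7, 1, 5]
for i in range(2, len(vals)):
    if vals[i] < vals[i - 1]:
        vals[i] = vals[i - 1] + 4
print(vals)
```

i=2: 7>=4, unchanged → [1, 4, 7, 1, 5]
i=3: 1<7, vals[3] = 7+4 = 11 → [1, 4, 7, 11, 5]
i=4: 5<11, vals[4] = 11+4 = 15 → [1, 4, 7, 11, 15]

[1, 4, 7, 11, 15]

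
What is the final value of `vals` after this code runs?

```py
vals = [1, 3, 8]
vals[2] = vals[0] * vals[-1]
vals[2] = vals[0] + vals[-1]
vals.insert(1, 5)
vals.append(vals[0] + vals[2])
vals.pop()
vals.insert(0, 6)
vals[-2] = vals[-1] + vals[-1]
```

[6, 1, 5, 18, 9]

vals[2] = vals[0]*vals[-1] = 1*8 = 8 → [1, 3, 8]
vals[2] = vals[0]+vals[-1] = 1+8 = 9 → [1, 3, 9]
insert 5 at 1 → [1, 5, 3, 9]
append vals[0]+vals[2] = 1+3 = 4 → [1, 5, 3, 9, 4]
pop() removes 4 → [1, 5, 3, 9]
insert 6 at 0 → [6, 1, 5, 3, 9]
vals[-2] = vals[-1]+vals[-1] = 9+9 = 18 → [6, 1, 5, 18, 9]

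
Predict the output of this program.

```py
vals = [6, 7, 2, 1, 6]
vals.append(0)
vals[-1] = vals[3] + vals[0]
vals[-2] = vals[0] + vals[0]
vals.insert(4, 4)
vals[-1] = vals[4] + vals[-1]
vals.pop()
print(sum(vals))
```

32

append 0 → [6, 7, 2, 1, 6, 0]
vals[-1] = vals[3]+vals[0] = 1+6 = 7 → [6, 7, 2, 1, 6, 7]
vals[-2] = vals[0]+vals[0] = 6+6 = 12 → [6, 7, 2, 1, 12, 7]
insert 4 at 4 → [6, 7, 2, 1, 4, 12, 7]
vals[-1] = vals[4]+vals[-1] = 4+7 = 11 → [6, 7, 2, 1, 4, 12, 11]
pop() removes 11 → [6, 7, 2, 1, 4, 12]
sum = 32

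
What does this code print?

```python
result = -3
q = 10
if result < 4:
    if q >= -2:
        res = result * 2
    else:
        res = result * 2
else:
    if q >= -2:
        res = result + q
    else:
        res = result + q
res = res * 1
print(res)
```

result=-3, q=10
result < 4 is True; q >= -2 is True
→ res = result * 2 = -6
res = (-6)*1 = -6

-6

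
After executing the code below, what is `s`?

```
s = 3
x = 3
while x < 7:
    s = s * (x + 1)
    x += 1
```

2520

x=3: s = 3*4 = 12
x=4: s = 12*5 = 60
x=5: s = 60*6 = 360
x=6: s = 360*7 = 2520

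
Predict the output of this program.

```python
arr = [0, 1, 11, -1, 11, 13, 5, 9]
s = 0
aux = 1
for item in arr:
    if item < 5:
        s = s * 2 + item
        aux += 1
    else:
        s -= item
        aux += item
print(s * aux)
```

item=0: <5, s = 0*2+0 = 0; aux=2
item=1: <5, s = 0*2+1 = 1; aux=3
item=11: not <5, s = 1-11 = -10; aux=14
item=-1: <5, s = (-10)*2+(-1) = -21; aux=15
item=11: not <5, s = (-21)-11 = -32; aux=26
item=13: not <5, s = (-32)-13 = -45; aux=39
item=5: not <5, s = (-45)-5 = -50; aux=44
item=9: not <5, s = (-50)-9 = -59; aux=53
s*aux = (-59)*53 = -3127

-3127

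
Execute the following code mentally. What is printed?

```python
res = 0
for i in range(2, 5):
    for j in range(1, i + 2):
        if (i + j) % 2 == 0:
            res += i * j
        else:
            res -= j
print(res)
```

21

i=2,j=1: odd sum, res = 0-1 = -1
i=2,j=2: even sum, res = (-1)+4 = 3
i=2,j=3: odd sum, res = 3-3 = 0
i=3,j=1: even sum, res = 0+3 = 3
i=3,j=2: odd sum, res = 3-2 = 1
i=3,j=3: even sum, res = 1+9 = 10
i=3,j=4: odd sum, res = 10-4 = 6
i=4,j=1: odd sum, res = 6-1 = 5
i=4,j=2: even sum, res = 5+8 = 13
i=4,j=3: odd sum, res = 13-3 = 10
i=4,j=4: even sum, res = 10+16 = 26
i=4,j=5: odd sum, res = 26-5 = 21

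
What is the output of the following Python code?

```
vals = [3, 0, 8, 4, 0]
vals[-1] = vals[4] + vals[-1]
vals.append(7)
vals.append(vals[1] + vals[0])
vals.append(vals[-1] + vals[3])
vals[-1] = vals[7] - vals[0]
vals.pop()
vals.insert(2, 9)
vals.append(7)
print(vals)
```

[3, 0, 9, 8, 4, 0, 7, 3, 7]

vals[-1] = vals[4]+vals[-1] = 0+0 = 0 → [3, 0, 8, 4, 0]
append 7 → [3, 0, 8, 4, 0, 7]
append vals[1]+vals[0] = 0+3 = 3 → [3, 0, 8, 4, 0, 7, 3]
append vals[-1]+vals[3] = 3+4 = 7 → [3, 0, 8, 4, 0, 7, 3, 7]
vals[-1] = vals[7]-vals[0] = 7-3 = 4 → [3, 0, 8, 4, 0, 7, 3, 4]
pop() removes 4 → [3, 0, 8, 4, 0, 7, 3]
insert 9 at 2 → [3, 0, 9, 8, 4, 0, 7, 3]
append 7 → [3, 0, 9, 8, 4, 0, 7, 3, 7]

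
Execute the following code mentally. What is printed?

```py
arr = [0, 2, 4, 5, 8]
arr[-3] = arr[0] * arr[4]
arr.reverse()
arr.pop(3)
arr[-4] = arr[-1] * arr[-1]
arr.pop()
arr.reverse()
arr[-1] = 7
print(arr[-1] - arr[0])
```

7

arr[-3] = arr[0]*arr[4] = 0*8 = 0 → [0, 2, 0, 5, 8]
reverse → [8, 5, 0, 2, 0]
pop(3) removes 2 → [8, 5, 0, 0]
arr[-4] = arr[-1]*arr[-1] = 0*0 = 0 → [0, 5, 0, 0]
pop() removes 0 → [0, 5, 0]
reverse → [0, 5, 0]
arr[-1] = 7 → [0, 5, 7]
arr[-1]-arr[0] = 7-0 = 7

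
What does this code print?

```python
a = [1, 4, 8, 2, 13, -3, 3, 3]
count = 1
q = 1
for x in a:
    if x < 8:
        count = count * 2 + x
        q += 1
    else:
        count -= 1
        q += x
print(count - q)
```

x=1: <8, count = 1*2+1 = 3; q=2
x=4: <8, count = 3*2+4 = 10; q=3
x=8: not <8, count = 10-1 = 9; q=11
x=2: <8, count = 9*2+2 = 20; q=12
x=13: not <8, count = 20-1 = 19; q=25
x=-3: <8, count = 19*2+(-3) = 35; q=26
x=3: <8, count = 35*2+3 = 73; q=27
x=3: <8, count = 73*2+3 = 149; q=28
count-q = 149-28 = 121

121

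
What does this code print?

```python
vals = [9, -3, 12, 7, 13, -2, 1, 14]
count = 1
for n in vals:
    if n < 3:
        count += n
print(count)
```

n=9: not <3
n=-3: <3, count = 1+(-3) = -2
n=12: not <3
n=7: not <3
n=13: not <3
n=-2: <3, count = (-2)+(-2) = -4
n=1: <3, count = (-4)+1 = -3
n=14: not <3

-3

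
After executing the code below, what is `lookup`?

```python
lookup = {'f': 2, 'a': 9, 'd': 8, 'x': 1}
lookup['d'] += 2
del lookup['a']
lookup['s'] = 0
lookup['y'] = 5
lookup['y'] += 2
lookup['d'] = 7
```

{'f': 2, 'd': 7, 'x': 1, 's': 0, 'y': 7}

lookup['d'] = 8+2 = 10 → {'f': 2, 'a': 9, 'd': 10, 'x': 1}
del 'a' → {'f': 2, 'd': 10, 'x': 1}
lookup['s'] = 0 → {'f': 2, 'd': 10, 'x': 1, 's': 0}
lookup['y'] = 5 → {'f': 2, 'd': 10, 'x': 1, 's': 0, 'y': 5}
lookup['y'] = 5+2 = 7 → {'f': 2, 'd': 10, 'x': 1, 's': 0, 'y': 7}
lookup['d'] = 7 → {'f': 2, 'd': 7, 'x': 1, 's': 0, 'y': 7}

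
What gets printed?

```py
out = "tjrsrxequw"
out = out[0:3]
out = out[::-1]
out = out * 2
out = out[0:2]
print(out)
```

rj

slice [0:3] → 'tjr'
reverse → 'rjt'
repeat ×2 → 'rjtrjt'
slice [0:2] → 'rj'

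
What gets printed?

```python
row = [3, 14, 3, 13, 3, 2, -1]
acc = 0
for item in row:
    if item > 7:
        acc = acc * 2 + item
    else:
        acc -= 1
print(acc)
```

item=3: not >7, acc = 0-1 = -1
item=14: >7, acc = (-1)*2+14 = 12
item=3: not >7, acc = 12-1 = 11
item=13: >7, acc = 11*2+13 = 35
item=3: not >7, acc = 35-1 = 34
item=2: not >7, acc = 34-1 = 33
item=-1: not >7, acc = 33-1 = 32

32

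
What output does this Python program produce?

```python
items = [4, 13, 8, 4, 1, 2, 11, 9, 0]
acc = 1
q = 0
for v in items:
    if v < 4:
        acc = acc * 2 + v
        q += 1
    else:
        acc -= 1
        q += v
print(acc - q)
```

v=4: not <4, acc = 1-1 = 0; q=4
v=13: not <4, acc = 0-1 = -1; q=17
v=8: not <4, acc = (-1)-1 = -2; q=25
v=4: not <4, acc = (-2)-1 = -3; q=29
v=1: <4, acc = (-3)*2+1 = -5; q=30
v=2: <4, acc = (-5)*2+2 = -8; q=31
v=11: not <4, acc = (-8)-1 = -9; q=42
v=9: not <4, acc = (-9)-1 = -10; q=51
v=0: <4, acc = (-10)*2+0 = -20; q=52
acc-q = (-20)-52 = -72

-72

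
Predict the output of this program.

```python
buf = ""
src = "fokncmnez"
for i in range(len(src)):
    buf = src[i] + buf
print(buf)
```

i=0: prepend 'f' → 'f'
i=1: prepend 'o' → 'of'
i=2: prepend 'k' → 'kof'
i=3: prepend 'n' → 'nkof'
i=4: prepend 'c' → 'cnkof'
i=5: prepend 'm' → 'mcnkof'
i=6: prepend 'n' → 'nmcnkof'
i=7: prepend 'e' → 'enmcnkof'
i=8: prepend 'z' → 'zenmcnkof'

zenmcnkof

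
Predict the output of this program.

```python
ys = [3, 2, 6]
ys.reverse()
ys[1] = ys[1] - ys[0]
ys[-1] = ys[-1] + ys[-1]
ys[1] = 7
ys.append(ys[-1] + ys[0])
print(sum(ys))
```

31

reverse → [6, 2, 3]
ys[1] = ys[1]-ys[0] = 2-6 = -4 → [6, -4, 3]
ys[-1] = ys[-1]+ys[-1] = 3+3 = 6 → [6, -4, 6]
ys[1] = 7 → [6, 7, 6]
append ys[-1]+ys[0] = 6+6 = 12 → [6, 7, 6, 12]
sum = 31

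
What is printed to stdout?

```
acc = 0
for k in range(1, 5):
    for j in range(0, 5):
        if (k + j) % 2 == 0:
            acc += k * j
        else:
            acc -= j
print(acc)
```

32

k=1,j=0: odd sum, acc = 0-0 = 0
k=1,j=1: even sum, acc = 0+1 = 1
k=1,j=2: odd sum, acc = 1-2 = -1
k=1,j=3: even sum, acc = (-1)+3 = 2
k=1,j=4: odd sum, acc = 2-4 = -2
k=2,j=0: even sum, acc = (-2)+0 = -2
k=2,j=1: odd sum, acc = (-2)-1 = -3
k=2,j=2: even sum, acc = (-3)+4 = 1
k=2,j=3: odd sum, acc = 1-3 = -2
k=2,j=4: even sum, acc = (-2)+8 = 6
k=3,j=0: odd sum, acc = 6-0 = 6
k=3,j=1: even sum, acc = 6+3 = 9
k=3,j=2: odd sum, acc = 9-2 = 7
k=3,j=3: even sum, acc = 7+9 = 16
k=3,j=4: odd sum, acc = 16-4 = 12
k=4,j=0: even sum, acc = 12+0 = 12
k=4,j=1: odd sum, acc = 12-1 = 11
k=4,j=2: even sum, acc = 11+8 = 19
k=4,j=3: odd sum, acc = 19-3 = 16
k=4,j=4: even sum, acc = 16+16 = 32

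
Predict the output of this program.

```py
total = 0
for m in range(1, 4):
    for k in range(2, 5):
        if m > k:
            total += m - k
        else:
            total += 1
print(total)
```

9

m=1,k=2: not 1>2, total = 0+1 = 1
m=1,k=3: not 1>3, total = 1+1 = 2
m=1,k=4: not 1>4, total = 2+1 = 3
m=2,k=2: not 2>2, total = 3+1 = 4
m=2,k=3: not 2>3, total = 4+1 = 5
m=2,k=4: not 2>4, total = 5+1 = 6
m=3,k=2: 3>2, total = 6+1 = 7
m=3,k=3: not 3>3, total = 7+1 = 8
m=3,k=4: not 3>4, total = 8+1 = 9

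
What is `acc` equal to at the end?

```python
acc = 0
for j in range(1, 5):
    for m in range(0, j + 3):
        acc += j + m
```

j=1,m=0: acc = 0+1 = 1
j=1,m=1: acc = 1+2 = 3
j=1,m=2: acc = 3+3 = 6
j=1,m=3: acc = 6+4 = 10
j=2,m=0: acc = 10+2 = 12
j=2,m=1: acc = 12+3 = 15
j=2,m=2: acc = 15+4 = 19
j=2,m=3: acc = 19+5 = 24
j=2,m=4: acc = 24+6 = 30
j=3,m=0: acc = 30+3 = 33
j=3,m=1: acc = 33+4 = 37
j=3,m=2: acc = 37+5 = 42
j=3,m=3: acc = 42+6 = 48
j=3,m=4: acc = 48+7 = 55
j=3,m=5: acc = 55+8 = 63
j=4,m=0: acc = 63+4 = 67
j=4,m=1: acc = 67+5 = 72
j=4,m=2: acc = 72+6 = 78
j=4,m=3: acc = 78+7 = 85
j=4,m=4: acc = 85+8 = 93
j=4,m=5: acc = 93+9 = 102
j=4,m=6: acc = 102+10 = 112

112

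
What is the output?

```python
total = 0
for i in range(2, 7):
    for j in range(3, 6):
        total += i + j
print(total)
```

120

i=2,j=3: total = 0+5 = 5
i=2,j=4: total = 5+6 = 11
i=2,j=5: total = 11+7 = 18
i=3,j=3: total = 18+6 = 24
i=3,j=4: total = 24+7 = 31
i=3,j=5: total = 31+8 = 39
i=4,j=3: total = 39+7 = 46
i=4,j=4: total = 46+8 = 54
i=4,j=5: total = 54+9 = 63
i=5,j=3: total = 63+8 = 71
i=5,j=4: total = 71+9 = 80
i=5,j=5: total = 80+10 = 90
i=6,j=3: total = 90+9 = 99
i=6,j=4: total = 99+10 = 109
i=6,j=5: total = 109+11 = 120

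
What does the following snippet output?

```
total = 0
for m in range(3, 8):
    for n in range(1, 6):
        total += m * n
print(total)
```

375

m=3,n=1: total = 0+3 = 3
m=3,n=2: total = 3+6 = 9
m=3,n=3: total = 9+9 = 18
m=3,n=4: total = 18+12 = 30
m=3,n=5: total = 30+15 = 45
m=4,n=1: total = 45+4 = 49
m=4,n=2: total = 49+8 = 57
m=4,n=3: total = 57+12 = 69
m=4,n=4: total = 69+16 = 85
m=4,n=5: total = 85+20 = 105
m=5,n=1: total = 105+5 = 110
m=5,n=2: total = 110+10 = 120
m=5,n=3: total = 120+15 = 135
m=5,n=4: total = 135+20 = 155
m=5,n=5: total = 155+25 = 180
m=6,n=1: total = 180+6 = 186
m=6,n=2: total = 186+12 = 198
m=6,n=3: total = 198+18 = 216
m=6,n=4: total = 216+24 = 240
m=6,n=5: total = 240+30 = 270
m=7,n=1: total = 270+7 = 277
m=7,n=2: total = 277+14 = 291
m=7,n=3: total = 291+21 = 312
m=7,n=4: total = 312+28 = 340
m=7,n=5: total = 340+35 = 375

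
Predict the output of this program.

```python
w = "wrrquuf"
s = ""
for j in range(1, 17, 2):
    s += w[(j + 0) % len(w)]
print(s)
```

j=1: add w[1]='r' → 'r'
j=3: add w[3]='q' → 'rq'
j=5: add w[5]='u' → 'rqu'
j=7: add w[0]='w' → 'rquw'
j=9: add w[2]='r' → 'rquwr'
j=11: add w[4]='u' → 'rquwru'
j=13: add w[6]='f' → 'rquwruf'
j=15: add w[1]='r' → 'rquwrufr'

rquwrufr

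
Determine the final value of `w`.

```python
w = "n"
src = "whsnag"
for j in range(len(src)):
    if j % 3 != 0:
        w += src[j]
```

j=0: skip
j=1: add 'h' → 'nh'
j=2: add 's' → 'nhs'
j=3: skip
j=4: add 'a' → 'nhsa'
j=5: add 'g' → 'nhsag'

'nhsag'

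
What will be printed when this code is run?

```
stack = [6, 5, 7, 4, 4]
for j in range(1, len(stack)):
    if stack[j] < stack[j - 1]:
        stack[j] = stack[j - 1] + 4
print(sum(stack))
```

70

j=1: 5<6, stack[1] = 6+4 = 10 → [6, 10, 7, 4, 4]
j=2: 7<10, stack[2] = 10+4 = 14 → [6, 10, 14, 4, 4]
j=3: 4<14, stack[3] = 14+4 = 18 → [6, 10, 14, 18, 4]
j=4: 4<18, stack[4] = 18+4 = 22 → [6, 10, 14, 18, 22]
sum = 70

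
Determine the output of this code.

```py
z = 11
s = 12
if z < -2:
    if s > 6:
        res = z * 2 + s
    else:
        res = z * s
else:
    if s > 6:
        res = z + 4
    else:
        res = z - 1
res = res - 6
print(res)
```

z=11, s=12
z < -2 is False; s > 6 is True
→ res = z + 4 = 15
res = 15-6 = 9

9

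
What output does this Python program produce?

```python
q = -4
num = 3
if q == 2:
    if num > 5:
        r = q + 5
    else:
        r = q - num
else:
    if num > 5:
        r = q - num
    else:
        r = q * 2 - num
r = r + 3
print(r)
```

q=-4, num=3
q == 2 is False; num > 5 is False
→ r = q * 2 - num = -11
r = (-11)+3 = -8

-8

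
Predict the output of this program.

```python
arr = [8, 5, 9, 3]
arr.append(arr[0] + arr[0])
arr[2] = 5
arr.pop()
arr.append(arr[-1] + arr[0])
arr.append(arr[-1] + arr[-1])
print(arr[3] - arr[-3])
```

append arr[0]+arr[0] = 8+8 = 16 → [8, 5, 9, 3, 16]
arr[2] = 5 → [8, 5, 5, 3, 16]
pop() removes 16 → [8, 5, 5, 3]
append arr[-1]+arr[0] = 3+8 = 11 → [8, 5, 5, 3, 11]
append arr[-1]+arr[-1] = 11+11 = 22 → [8, 5, 5, 3, 11, 22]
arr[3]-arr[-3] = 3-3 = 0

0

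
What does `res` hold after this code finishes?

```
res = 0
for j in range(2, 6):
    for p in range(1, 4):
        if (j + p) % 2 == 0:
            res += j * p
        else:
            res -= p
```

32

j=2,p=1: odd sum, res = 0-1 = -1
j=2,p=2: even sum, res = (-1)+4 = 3
j=2,p=3: odd sum, res = 3-3 = 0
j=3,p=1: even sum, res = 0+3 = 3
j=3,p=2: odd sum, res = 3-2 = 1
j=3,p=3: even sum, res = 1+9 = 10
j=4,p=1: odd sum, res = 10-1 = 9
j=4,p=2: even sum, res = 9+8 = 17
j=4,p=3: odd sum, res = 17-3 = 14
j=5,p=1: even sum, res = 14+5 = 19
j=5,p=2: odd sum, res = 19-2 = 17
j=5,p=3: even sum, res = 17+15 = 32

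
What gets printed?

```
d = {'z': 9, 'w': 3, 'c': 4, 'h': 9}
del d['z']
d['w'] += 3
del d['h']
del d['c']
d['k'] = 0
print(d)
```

del 'z' → {'w': 3, 'c': 4, 'h': 9}
d['w'] = 3+3 = 6 → {'w': 6, 'c': 4, 'h': 9}
del 'h' → {'w': 6, 'c': 4}
del 'c' → {'w': 6}
d['k'] = 0 → {'w': 6, 'k': 0}

{'w': 6, 'k': 0}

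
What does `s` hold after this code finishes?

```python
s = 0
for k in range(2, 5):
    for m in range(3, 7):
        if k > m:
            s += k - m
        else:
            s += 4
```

45

k=2,m=3: not 2>3, s = 0+4 = 4
k=2,m=4: not 2>4, s = 4+4 = 8
k=2,m=5: not 2>5, s = 8+4 = 12
k=2,m=6: not 2>6, s = 12+4 = 16
k=3,m=3: not 3>3, s = 16+4 = 20
k=3,m=4: not 3>4, s = 20+4 = 24
k=3,m=5: not 3>5, s = 24+4 = 28
k=3,m=6: not 3>6, s = 28+4 = 32
k=4,m=3: 4>3, s = 32+1 = 33
k=4,m=4: not 4>4, s = 33+4 = 37
k=4,m=5: not 4>5, s = 37+4 = 41
k=4,m=6: not 4>6, s = 41+4 = 45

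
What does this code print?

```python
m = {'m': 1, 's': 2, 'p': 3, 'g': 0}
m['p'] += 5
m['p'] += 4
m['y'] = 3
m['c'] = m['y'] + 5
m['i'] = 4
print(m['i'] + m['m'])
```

m['p'] = 3+5 = 8 → {'m': 1, 's': 2, 'p': 8, 'g': 0}
m['p'] = 8+4 = 12 → {'m': 1, 's': 2, 'p': 12, 'g': 0}
m['y'] = 3 → {'m': 1, 's': 2, 'p': 12, 'g': 0, 'y': 3}
m['c'] = m['y']+5 = 8 → {'m': 1, 's': 2, 'p': 12, 'g': 0, 'y': 3, 'c': 8}
m['i'] = 4 → {'m': 1, 's': 2, 'p': 12, 'g': 0, 'y': 3, 'c': 8, 'i': 4}
m['i']+m['m'] = 4+1 = 5

5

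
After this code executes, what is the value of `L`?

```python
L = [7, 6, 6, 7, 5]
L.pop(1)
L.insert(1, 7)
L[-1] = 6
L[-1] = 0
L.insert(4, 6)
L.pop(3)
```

[7, 7, 6, 6, 0]

pop(1) removes 6 → [7, 6, 7, 5]
insert 7 at 1 → [7, 7, 6, 7, 5]
L[-1] = 6 → [7, 7, 6, 7, 6]
L[-1] = 0 → [7, 7, 6, 7, 0]
insert 6 at 4 → [7, 7, 6, 7, 6, 0]
pop(3) removes 7 → [7, 7, 6, 6, 0]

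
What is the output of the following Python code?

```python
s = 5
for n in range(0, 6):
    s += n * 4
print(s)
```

65

n=0: s = 5+0*4 = 5
n=1: s = 5+1*4 = 9
n=2: s = 9+2*4 = 17
n=3: s = 17+3*4 = 29
n=4: s = 29+4*4 = 45
n=5: s = 45+5*4 = 65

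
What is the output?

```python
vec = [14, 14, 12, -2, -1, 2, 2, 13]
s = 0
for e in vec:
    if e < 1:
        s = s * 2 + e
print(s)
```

e=14: not <1
e=14: not <1
e=12: not <1
e=-2: <1, s = 0*2+(-2) = -2
e=-1: <1, s = (-2)*2+(-1) = -5
e=2: not <1
e=2: not <1
e=13: not <1

-5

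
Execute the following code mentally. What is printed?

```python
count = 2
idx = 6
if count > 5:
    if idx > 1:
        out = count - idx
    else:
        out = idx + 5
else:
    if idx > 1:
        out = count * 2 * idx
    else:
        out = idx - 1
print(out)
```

24

count=2, idx=6
count > 5 is False; idx > 1 is True
→ out = count * 2 * idx = 24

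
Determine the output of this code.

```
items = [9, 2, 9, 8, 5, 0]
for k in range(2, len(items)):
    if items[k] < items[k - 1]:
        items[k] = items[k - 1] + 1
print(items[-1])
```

12

k=2: 9>=2, unchanged → [9, 2, 9, 8, 5, 0]
k=3: 8<9, items[3] = 9+1 = 10 → [9, 2, 9, 10, 5, 0]
k=4: 5<10, items[4] = 10+1 = 11 → [9, 2, 9, 10, 11, 0]
k=5: 0<11, items[5] = 11+1 = 12 → [9, 2, 9, 10, 11, 12]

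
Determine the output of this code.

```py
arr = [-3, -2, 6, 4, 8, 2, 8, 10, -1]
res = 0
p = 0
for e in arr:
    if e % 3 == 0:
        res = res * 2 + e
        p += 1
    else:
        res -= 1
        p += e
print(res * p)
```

e=-3: %3==0, res = 0*2+(-3) = -3; p=1
e=-2: not %3==0, res = (-3)-1 = -4; p=-1
e=6: %3==0, res = (-4)*2+6 = -2; p=0
e=4: not %3==0, res = (-2)-1 = -3; p=4
e=8: not %3==0, res = (-3)-1 = -4; p=12
e=2: not %3==0, res = (-4)-1 = -5; p=14
e=8: not %3==0, res = (-5)-1 = -6; p=22
e=10: not %3==0, res = (-6)-1 = -7; p=32
e=-1: not %3==0, res = (-7)-1 = -8; p=31
res*p = (-8)*31 = -248

-248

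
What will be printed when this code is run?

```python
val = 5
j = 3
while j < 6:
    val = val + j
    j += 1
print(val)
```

j=3: val = 5+3 = 8
j=4: val = 8+4 = 12
j=5: val = 12+5 = 17

17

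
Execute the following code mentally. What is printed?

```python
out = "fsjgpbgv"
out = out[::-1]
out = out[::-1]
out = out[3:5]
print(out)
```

gp

reverse → 'vgbpgjsf'
reverse → 'fsjgpbgv'
slice [3:5] → 'gp'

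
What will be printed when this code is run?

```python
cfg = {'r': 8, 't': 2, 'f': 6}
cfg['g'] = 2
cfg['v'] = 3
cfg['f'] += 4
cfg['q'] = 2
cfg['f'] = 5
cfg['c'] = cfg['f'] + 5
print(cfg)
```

cfg['g'] = 2 → {'r': 8, 't': 2, 'f': 6, 'g': 2}
cfg['v'] = 3 → {'r': 8, 't': 2, 'f': 6, 'g': 2, 'v': 3}
cfg['f'] = 6+4 = 10 → {'r': 8, 't': 2, 'f': 10, 'g': 2, 'v': 3}
cfg['q'] = 2 → {'r': 8, 't': 2, 'f': 10, 'g': 2, 'v': 3, 'q': 2}
cfg['f'] = 5 → {'r': 8, 't': 2, 'f': 5, 'g': 2, 'v': 3, 'q': 2}
cfg['c'] = cfg['f']+5 = 10 → {'r': 8, 't': 2, 'f': 5, 'g': 2, 'v': 3, 'q': 2, 'c': 10}

{'r': 8, 't': 2, 'f': 5, 'g': 2, 'v': 3, 'q': 2, 'c': 10}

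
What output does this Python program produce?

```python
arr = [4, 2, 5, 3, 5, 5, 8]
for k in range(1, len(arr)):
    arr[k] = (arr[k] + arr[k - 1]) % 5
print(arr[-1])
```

2

k=1: arr[1] = (2+4)%5 = 1 → [4, 1, 5, 3, 5, 5, 8]
k=2: arr[2] = (5+1)%5 = 1 → [4, 1, 1, 3, 5, 5, 8]
k=3: arr[3] = (3+1)%5 = 4 → [4, 1, 1, 4, 5, 5, 8]
k=4: arr[4] = (5+4)%5 = 4 → [4, 1, 1, 4, 4, 5, 8]
k=5: arr[5] = (5+4)%5 = 4 → [4, 1, 1, 4, 4, 4, 8]
k=6: arr[6] = (8+4)%5 = 2 → [4, 1, 1, 4, 4, 4, 2]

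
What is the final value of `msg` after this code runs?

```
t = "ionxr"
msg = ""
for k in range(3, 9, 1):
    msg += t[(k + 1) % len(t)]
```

'rionxr'

k=3: add t[4]='r' → 'r'
k=4: add t[0]='i' → 'ri'
k=5: add t[1]='o' → 'rio'
k=6: add t[2]='n' → 'rion'
k=7: add t[3]='x' → 'rionx'
k=8: add t[4]='r' → 'rionxr'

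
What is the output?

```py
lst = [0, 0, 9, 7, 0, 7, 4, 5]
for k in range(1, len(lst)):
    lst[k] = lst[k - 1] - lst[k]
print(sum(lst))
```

-123

k=1: lst[1] = 0-0 = 0 → [0, 0, 9, 7, 0, 7, 4, 5]
k=2: lst[2] = 0-9 = -9 → [0, 0, -9, 7, 0, 7, 4, 5]
k=3: lst[3] = (-9)-7 = -16 → [0, 0, -9, -16, 0, 7, 4, 5]
k=4: lst[4] = (-16)-0 = -16 → [0, 0, -9, -16, -16, 7, 4, 5]
k=5: lst[5] = (-16)-7 = -23 → [0, 0, -9, -16, -16, -23, 4, 5]
k=6: lst[6] = (-23)-4 = -27 → [0, 0, -9, -16, -16, -23, -27, 5]
k=7: lst[7] = (-27)-5 = -32 → [0, 0, -9, -16, -16, -23, -27, -32]
sum = -123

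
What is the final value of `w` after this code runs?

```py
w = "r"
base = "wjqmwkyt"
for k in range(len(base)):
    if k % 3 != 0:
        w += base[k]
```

k=0: skip
k=1: add 'j' → 'rj'
k=2: add 'q' → 'rjq'
k=3: skip
k=4: add 'w' → 'rjqw'
k=5: add 'k' → 'rjqwk'
k=6: skip
k=7: add 't' → 'rjqwkt'

'rjqwkt'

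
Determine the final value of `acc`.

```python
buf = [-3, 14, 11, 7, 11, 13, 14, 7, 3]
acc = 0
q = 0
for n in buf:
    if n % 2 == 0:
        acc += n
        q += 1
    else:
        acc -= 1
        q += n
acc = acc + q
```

72

n=-3: not even, acc = 0-1 = -1; q=-3
n=14: even, acc = (-1)+14 = 13; q=-2
n=11: not even, acc = 13-1 = 12; q=9
n=7: not even, acc = 12-1 = 11; q=16
n=11: not even, acc = 11-1 = 10; q=27
n=13: not even, acc = 10-1 = 9; q=40
n=14: even, acc = 9+14 = 23; q=41
n=7: not even, acc = 23-1 = 22; q=48
n=3: not even, acc = 22-1 = 21; q=51
acc+q = 21+51 = 72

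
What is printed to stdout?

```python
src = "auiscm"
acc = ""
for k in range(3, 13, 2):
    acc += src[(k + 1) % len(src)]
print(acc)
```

caica

k=3: add src[4]='c' → 'c'
k=5: add src[0]='a' → 'ca'
k=7: add src[2]='i' → 'cai'
k=9: add src[4]='c' → 'caic'
k=11: add src[0]='a' → 'caica'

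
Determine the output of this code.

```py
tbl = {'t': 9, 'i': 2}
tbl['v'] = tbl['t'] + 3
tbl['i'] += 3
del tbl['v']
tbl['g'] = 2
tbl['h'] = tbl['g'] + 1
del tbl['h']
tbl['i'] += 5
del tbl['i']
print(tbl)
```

{'t': 9, 'g': 2}

tbl['v'] = tbl['t']+3 = 12 → {'t': 9, 'i': 2, 'v': 12}
tbl['i'] = 2+3 = 5 → {'t': 9, 'i': 5, 'v': 12}
del 'v' → {'t': 9, 'i': 5}
tbl['g'] = 2 → {'t': 9, 'i': 5, 'g': 2}
tbl['h'] = tbl['g']+1 = 3 → {'t': 9, 'i': 5, 'g': 2, 'h': 3}
del 'h' → {'t': 9, 'i': 5, 'g': 2}
tbl['i'] = 5+5 = 10 → {'t': 9, 'i': 10, 'g': 2}
del 'i' → {'t': 9, 'g': 2}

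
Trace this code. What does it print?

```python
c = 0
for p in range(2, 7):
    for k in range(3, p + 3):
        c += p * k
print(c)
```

445

p=2,k=3: c = 0+6 = 6
p=2,k=4: c = 6+8 = 14
p=3,k=3: c = 14+9 = 23
p=3,k=4: c = 23+12 = 35
p=3,k=5: c = 35+15 = 50
p=4,k=3: c = 50+12 = 62
p=4,k=4: c = 62+16 = 78
p=4,k=5: c = 78+20 = 98
p=4,k=6: c = 98+24 = 122
p=5,k=3: c = 122+15 = 137
p=5,k=4: c = 137+20 = 157
p=5,k=5: c = 157+25 = 182
p=5,k=6: c = 182+30 = 212
p=5,k=7: c = 212+35 = 247
p=6,k=3: c = 247+18 = 265
p=6,k=4: c = 265+24 = 289
p=6,k=5: c = 289+30 = 319
p=6,k=6: c = 319+36 = 355
p=6,k=7: c = 355+42 = 397
p=6,k=8: c = 397+48 = 445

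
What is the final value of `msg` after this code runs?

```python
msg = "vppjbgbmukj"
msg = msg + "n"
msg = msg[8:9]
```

'u'

+ 'n' → 'vppjbgbmukjn'
slice [8:9] → 'u'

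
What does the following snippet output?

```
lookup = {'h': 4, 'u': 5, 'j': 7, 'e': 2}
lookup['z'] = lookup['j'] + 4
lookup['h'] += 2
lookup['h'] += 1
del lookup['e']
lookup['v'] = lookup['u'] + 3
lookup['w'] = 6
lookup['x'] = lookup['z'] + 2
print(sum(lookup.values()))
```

lookup['z'] = lookup['j']+4 = 11 → {'h': 4, 'u': 5, 'j': 7, 'e': 2, 'z': 11}
lookup['h'] = 4+2 = 6 → {'h': 6, 'u': 5, 'j': 7, 'e': 2, 'z': 11}
lookup['h'] = 6+1 = 7 → {'h': 7, 'u': 5, 'j': 7, 'e': 2, 'z': 11}
del 'e' → {'h': 7, 'u': 5, 'j': 7, 'z': 11}
lookup['v'] = lookup['u']+3 = 8 → {'h': 7, 'u': 5, 'j': 7, 'z': 11, 'v': 8}
lookup['w'] = 6 → {'h': 7, 'u': 5, 'j': 7, 'z': 11, 'v': 8, 'w': 6}
lookup['x'] = lookup['z']+2 = 13 → {'h': 7, 'u': 5, 'j': 7, 'z': 11, 'v': 8, 'w': 6, 'x': 13}
sum of values = 57

57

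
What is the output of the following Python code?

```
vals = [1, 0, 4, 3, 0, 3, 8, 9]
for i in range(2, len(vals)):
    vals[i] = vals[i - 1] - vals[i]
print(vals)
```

i=2: vals[2] = 0-4 = -4 → [1, 0, -4, 3, 0, 3, 8, 9]
i=3: vals[3] = (-4)-3 = -7 → [1, 0, -4, -7, 0, 3, 8, 9]
i=4: vals[4] = (-7)-0 = -7 → [1, 0, -4, -7, -7, 3, 8, 9]
i=5: vals[5] = (-7)-3 = -10 → [1, 0, -4, -7, -7, -10, 8, 9]
i=6: vals[6] = (-10)-8 = -18 → [1, 0, -4, -7, -7, -10, -18, 9]
i=7: vals[7] = (-18)-9 = -27 → [1, 0, -4, -7, -7, -10, -18, -27]

[1, 0, -4, -7, -7, -10, -18, -27]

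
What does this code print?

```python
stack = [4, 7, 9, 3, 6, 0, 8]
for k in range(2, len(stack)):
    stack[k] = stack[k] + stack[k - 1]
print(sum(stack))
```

k=2: stack[2] = 9+7 = 16 → [4, 7, 16, 3, 6, 0, 8]
k=3: stack[3] = 3+16 = 19 → [4, 7, 16, 19, 6, 0, 8]
k=4: stack[4] = 6+19 = 25 → [4, 7, 16, 19, 25, 0, 8]
k=5: stack[5] = 0+25 = 25 → [4, 7, 16, 19, 25, 25, 8]
k=6: stack[6] = 8+25 = 33 → [4, 7, 16, 19, 25, 25, 33]
sum = 129

129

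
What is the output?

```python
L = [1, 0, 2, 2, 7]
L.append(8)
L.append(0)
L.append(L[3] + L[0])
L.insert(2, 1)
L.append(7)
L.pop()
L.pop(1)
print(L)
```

[1, 1, 2, 2, 7, 8, 0, 3]

append 8 → [1, 0, 2, 2, 7, 8]
append 0 → [1, 0, 2, 2, 7, 8, 0]
append L[3]+L[0] = 2+1 = 3 → [1, 0, 2, 2, 7, 8, 0, 3]
insert 1 at 2 → [1, 0, 1, 2, 2, 7, 8, 0, 3]
append 7 → [1, 0, 1, 2, 2, 7, 8, 0, 3, 7]
pop() removes 7 → [1, 0, 1, 2, 2, 7, 8, 0, 3]
pop(1) removes 0 → [1, 1, 2, 2, 7, 8, 0, 3]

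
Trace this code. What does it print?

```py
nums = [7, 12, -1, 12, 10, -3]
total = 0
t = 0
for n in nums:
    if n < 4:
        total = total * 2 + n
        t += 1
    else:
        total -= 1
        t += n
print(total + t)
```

26

n=7: not <4, total = 0-1 = -1; t=7
n=12: not <4, total = (-1)-1 = -2; t=19
n=-1: <4, total = (-2)*2+(-1) = -5; t=20
n=12: not <4, total = (-5)-1 = -6; t=32
n=10: not <4, total = (-6)-1 = -7; t=42
n=-3: <4, total = (-7)*2+(-3) = -17; t=43
total+t = (-17)+43 = 26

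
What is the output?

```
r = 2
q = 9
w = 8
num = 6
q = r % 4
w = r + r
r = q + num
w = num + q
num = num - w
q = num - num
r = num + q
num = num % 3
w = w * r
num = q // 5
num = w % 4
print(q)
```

q = 2%4 = 2
w = 2+2 = 4
r = 2+6 = 8
w = 6+2 = 8
num = 6-8 = -2
q = (-2)-(-2) = 0
r = (-2)+0 = -2
num = (-2)%3 = 1
w = 8*(-2) = -16
num = 0//5 = 0
num = (-16)%4 = 0

0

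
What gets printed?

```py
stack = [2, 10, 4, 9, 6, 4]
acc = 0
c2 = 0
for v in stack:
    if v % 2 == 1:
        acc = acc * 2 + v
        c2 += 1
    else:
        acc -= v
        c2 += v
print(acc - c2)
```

-60

v=2: not odd, acc = 0-2 = -2; c2=2
v=10: not odd, acc = (-2)-10 = -12; c2=12
v=4: not odd, acc = (-12)-4 = -16; c2=16
v=9: odd, acc = (-16)*2+9 = -23; c2=17
v=6: not odd, acc = (-23)-6 = -29; c2=23
v=4: not odd, acc = (-29)-4 = -33; c2=27
acc-c2 = (-33)-27 = -60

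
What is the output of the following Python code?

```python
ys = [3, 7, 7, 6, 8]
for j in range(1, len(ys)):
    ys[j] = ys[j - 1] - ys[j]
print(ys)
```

j=1: ys[1] = 3-7 = -4 → [3, -4, 7, 6, 8]
j=2: ys[2] = (-4)-7 = -11 → [3, -4, -11, 6, 8]
j=3: ys[3] = (-11)-6 = -17 → [3, -4, -11, -17, 8]
j=4: ys[4] = (-17)-8 = -25 → [3, -4, -11, -17, -25]

[3, -4, -11, -17, -25]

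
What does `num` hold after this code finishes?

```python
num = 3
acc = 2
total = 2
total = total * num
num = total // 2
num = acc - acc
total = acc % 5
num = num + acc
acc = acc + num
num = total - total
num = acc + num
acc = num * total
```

4

total = 2*3 = 6
num = 6//2 = 3
num = 2-2 = 0
total = 2%5 = 2
num = 0+2 = 2
acc = 2+2 = 4
num = 2-2 = 0
num = 4+0 = 4
acc = 4*2 = 8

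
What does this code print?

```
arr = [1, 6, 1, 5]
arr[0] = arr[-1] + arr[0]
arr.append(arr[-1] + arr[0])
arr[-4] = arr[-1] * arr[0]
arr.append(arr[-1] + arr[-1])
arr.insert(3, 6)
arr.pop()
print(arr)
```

arr[0] = arr[-1]+arr[0] = 5+1 = 6 → [6, 6, 1, 5]
append arr[-1]+arr[0] = 5+6 = 11 → [6, 6, 1, 5, 11]
arr[-4] = arr[-1]*arr[0] = 11*6 = 66 → [6, 66, 1, 5, 11]
append arr[-1]+arr[-1] = 11+11 = 22 → [6, 66, 1, 5, 11, 22]
insert 6 at 3 → [6, 66, 1, 6, 5, 11, 22]
pop() removes 22 → [6, 66, 1, 6, 5, 11]

[6, 66, 1, 6, 5, 11]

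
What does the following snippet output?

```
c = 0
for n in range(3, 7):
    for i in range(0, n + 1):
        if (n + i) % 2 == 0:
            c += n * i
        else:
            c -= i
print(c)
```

n=3,i=0: odd sum, c = 0-0 = 0
n=3,i=1: even sum, c = 0+3 = 3
n=3,i=2: odd sum, c = 3-2 = 1
n=3,i=3: even sum, c = 1+9 = 10
n=4,i=0: even sum, c = 10+0 = 10
n=4,i=1: odd sum, c = 10-1 = 9
n=4,i=2: even sum, c = 9+8 = 17
n=4,i=3: odd sum, c = 17-3 = 14
n=4,i=4: even sum, c = 14+16 = 30
n=5,i=0: odd sum, c = 30-0 = 30
n=5,i=1: even sum, c = 30+5 = 35
n=5,i=2: odd sum, c = 35-2 = 33
n=5,i=3: even sum, c = 33+15 = 48
n=5,i=4: odd sum, c = 48-4 = 44
n=5,i=5: even sum, c = 44+25 = 69
n=6,i=0: even sum, c = 69+0 = 69
n=6,i=1: odd sum, c = 69-1 = 68
n=6,i=2: even sum, c = 68+12 = 80
n=6,i=3: odd sum, c = 80-3 = 77
n=6,i=4: even sum, c = 77+24 = 101
n=6,i=5: odd sum, c = 101-5 = 96
n=6,i=6: even sum, c = 96+36 = 132

132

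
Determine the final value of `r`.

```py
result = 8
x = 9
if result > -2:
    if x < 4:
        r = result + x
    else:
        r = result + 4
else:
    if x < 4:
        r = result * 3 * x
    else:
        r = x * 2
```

result=8, x=9
result > -2 is True; x < 4 is False
→ r = result + 4 = 12

12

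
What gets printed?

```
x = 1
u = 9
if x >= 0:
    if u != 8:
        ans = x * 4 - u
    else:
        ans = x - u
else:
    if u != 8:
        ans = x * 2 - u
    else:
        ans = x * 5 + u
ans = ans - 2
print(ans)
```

x=1, u=9
x >= 0 is True; u != 8 is True
→ ans = x * 4 - u = -5
ans = (-5)-2 = -7

-7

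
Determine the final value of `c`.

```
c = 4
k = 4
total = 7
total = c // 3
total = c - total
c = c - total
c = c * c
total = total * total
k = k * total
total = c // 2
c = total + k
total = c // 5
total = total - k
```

36

total = 4//3 = 1
total = 4-1 = 3
c = 4-3 = 1
c = 1*1 = 1
total = 3*3 = 9
k = 4*9 = 36
total = 1//2 = 0
c = 0+36 = 36
total = 36//5 = 7
total = 7-36 = -29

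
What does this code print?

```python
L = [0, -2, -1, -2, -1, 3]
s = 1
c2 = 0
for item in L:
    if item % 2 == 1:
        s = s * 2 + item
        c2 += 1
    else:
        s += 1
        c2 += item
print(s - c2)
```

26

item=0: not odd, s = 1+1 = 2; c2=0
item=-2: not odd, s = 2+1 = 3; c2=-2
item=-1: odd, s = 3*2+(-1) = 5; c2=-1
item=-2: not odd, s = 5+1 = 6; c2=-3
item=-1: odd, s = 6*2+(-1) = 11; c2=-2
item=3: odd, s = 11*2+3 = 25; c2=-1
s-c2 = 25-(-1) = 26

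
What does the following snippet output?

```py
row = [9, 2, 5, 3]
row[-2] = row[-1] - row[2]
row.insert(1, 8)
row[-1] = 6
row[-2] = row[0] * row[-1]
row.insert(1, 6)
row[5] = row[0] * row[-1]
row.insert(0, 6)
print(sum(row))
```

139

row[-2] = row[-1]-row[2] = 3-5 = -2 → [9, 2, -2, 3]
insert 8 at 1 → [9, 8, 2, -2, 3]
row[-1] = 6 → [9, 8, 2, -2, 6]
row[-2] = row[0]*row[-1] = 9*6 = 54 → [9, 8, 2, 54, 6]
insert 6 at 1 → [9, 6, 8, 2, 54, 6]
row[5] = row[0]*row[-1] = 9*6 = 54 → [9, 6, 8, 2, 54, 54]
insert 6 at 0 → [6, 9, 6, 8, 2, 54, 54]
sum = 139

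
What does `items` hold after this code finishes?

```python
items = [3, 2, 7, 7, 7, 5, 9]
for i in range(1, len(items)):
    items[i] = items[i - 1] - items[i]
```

i=1: items[1] = 3-2 = 1 → [3, 1, 7, 7, 7, 5, 9]
i=2: items[2] = 1-7 = -6 → [3, 1, -6, 7, 7, 5, 9]
i=3: items[3] = (-6)-7 = -13 → [3, 1, -6, -13, 7, 5, 9]
i=4: items[4] = (-13)-7 = -20 → [3, 1, -6, -13, -20, 5, 9]
i=5: items[5] = (-20)-5 = -25 → [3, 1, -6, -13, -20, -25, 9]
i=6: items[6] = (-25)-9 = -34 → [3, 1, -6, -13, -20, -25, -34]

[3, 1, -6, -13, -20, -25, -34]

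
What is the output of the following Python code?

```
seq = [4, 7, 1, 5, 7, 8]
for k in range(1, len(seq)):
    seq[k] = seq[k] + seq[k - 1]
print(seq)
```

k=1: seq[1] = 7+4 = 11 → [4, 11, 1, 5, 7, 8]
k=2: seq[2] = 1+11 = 12 → [4, 11, 12, 5, 7, 8]
k=3: seq[3] = 5+12 = 17 → [4, 11, 12, 17, 7, 8]
k=4: seq[4] = 7+17 = 24 → [4, 11, 12, 17, 24, 8]
k=5: seq[5] = 8+24 = 32 → [4, 11, 12, 17, 24, 32]

[4, 11, 12, 17, 24, 32]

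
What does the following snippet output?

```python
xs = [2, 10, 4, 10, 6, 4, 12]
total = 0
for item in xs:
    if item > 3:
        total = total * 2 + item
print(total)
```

item=2: not >3
item=10: >3, total = 0*2+10 = 10
item=4: >3, total = 10*2+4 = 24
item=10: >3, total = 24*2+10 = 58
item=6: >3, total = 58*2+6 = 122
item=4: >3, total = 122*2+4 = 248
item=12: >3, total = 248*2+12 = 508

508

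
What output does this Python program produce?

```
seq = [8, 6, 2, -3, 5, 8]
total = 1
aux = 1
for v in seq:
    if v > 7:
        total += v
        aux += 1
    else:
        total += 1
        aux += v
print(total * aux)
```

273

v=8: >7, total = 1+8 = 9; aux=2
v=6: not >7, total = 9+1 = 10; aux=8
v=2: not >7, total = 10+1 = 11; aux=10
v=-3: not >7, total = 11+1 = 12; aux=7
v=5: not >7, total = 12+1 = 13; aux=12
v=8: >7, total = 13+8 = 21; aux=13
total*aux = 21*13 = 273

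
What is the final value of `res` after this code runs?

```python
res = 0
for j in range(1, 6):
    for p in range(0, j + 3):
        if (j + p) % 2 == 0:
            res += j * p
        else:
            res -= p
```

j=1,p=0: odd sum, res = 0-0 = 0
j=1,p=1: even sum, res = 0+1 = 1
j=1,p=2: odd sum, res = 1-2 = -1
j=1,p=3: even sum, res = (-1)+3 = 2
j=2,p=0: even sum, res = 2+0 = 2
j=2,p=1: odd sum, res = 2-1 = 1
j=2,p=2: even sum, res = 1+4 = 5
j=2,p=3: odd sum, res = 5-3 = 2
j=2,p=4: even sum, res = 2+8 = 10
j=3,p=0: odd sum, res = 10-0 = 10
j=3,p=1: even sum, res = 10+3 = 13
j=3,p=2: odd sum, res = 13-2 = 11
j=3,p=3: even sum, res = 11+9 = 20
j=3,p=4: odd sum, res = 20-4 = 16
j=3,p=5: even sum, res = 16+15 = 31
j=4,p=0: even sum, res = 31+0 = 31
j=4,p=1: odd sum, res = 31-1 = 30
j=4,p=2: even sum, res = 30+8 = 38
j=4,p=3: odd sum, res = 38-3 = 35
j=4,p=4: even sum, res = 35+16 = 51
j=4,p=5: odd sum, res = 51-5 = 46
j=4,p=6: even sum, res = 46+24 = 70
j=5,p=0: odd sum, res = 70-0 = 70
j=5,p=1: even sum, res = 70+5 = 75
j=5,p=2: odd sum, res = 75-2 = 73
j=5,p=3: even sum, res = 73+15 = 88
j=5,p=4: odd sum, res = 88-4 = 84
j=5,p=5: even sum, res = 84+25 = 109
j=5,p=6: odd sum, res = 109-6 = 103
j=5,p=7: even sum, res = 103+35 = 138

138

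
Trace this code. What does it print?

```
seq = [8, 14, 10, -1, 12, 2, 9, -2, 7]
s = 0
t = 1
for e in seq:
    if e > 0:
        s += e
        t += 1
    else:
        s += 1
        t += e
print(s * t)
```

320

e=8: >0, s = 0+8 = 8; t=2
e=14: >0, s = 8+14 = 22; t=3
e=10: >0, s = 22+10 = 32; t=4
e=-1: not >0, s = 32+1 = 33; t=3
e=12: >0, s = 33+12 = 45; t=4
e=2: >0, s = 45+2 = 47; t=5
e=9: >0, s = 47+9 = 56; t=6
e=-2: not >0, s = 56+1 = 57; t=4
e=7: >0, s = 57+7 = 64; t=5
s*t = 64*5 = 320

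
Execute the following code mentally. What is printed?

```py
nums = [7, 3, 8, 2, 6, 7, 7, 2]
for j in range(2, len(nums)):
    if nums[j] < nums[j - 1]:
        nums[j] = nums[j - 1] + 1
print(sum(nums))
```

73

j=2: 8>=3, unchanged → [7, 3, 8, 2, 6, 7, 7, 2]
j=3: 2<8, nums[3] = 8+1 = 9 → [7, 3, 8, 9, 6, 7, 7, 2]
j=4: 6<9, nums[4] = 9+1 = 10 → [7, 3, 8, 9, 10, 7, 7, 2]
j=5: 7<10, nums[5] = 10+1 = 11 → [7, 3, 8, 9, 10, 11, 7, 2]
j=6: 7<11, nums[6] = 11+1 = 12 → [7, 3, 8, 9, 10, 11, 12, 2]
j=7: 2<12, nums[7] = 12+1 = 13 → [7, 3, 8, 9, 10, 11, 12, 13]
sum = 73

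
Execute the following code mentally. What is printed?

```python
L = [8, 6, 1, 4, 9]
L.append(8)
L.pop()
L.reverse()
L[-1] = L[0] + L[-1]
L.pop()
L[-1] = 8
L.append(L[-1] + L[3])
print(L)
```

append 8 → [8, 6, 1, 4, 9, 8]
pop() removes 8 → [8, 6, 1, 4, 9]
reverse → [9, 4, 1, 6, 8]
L[-1] = L[0]+L[-1] = 9+8 = 17 → [9, 4, 1, 6, 17]
pop() removes 17 → [9, 4, 1, 6]
L[-1] = 8 → [9, 4, 1, 8]
append L[-1]+L[3] = 8+8 = 16 → [9, 4, 1, 8, 16]

[9, 4, 1, 8, 16]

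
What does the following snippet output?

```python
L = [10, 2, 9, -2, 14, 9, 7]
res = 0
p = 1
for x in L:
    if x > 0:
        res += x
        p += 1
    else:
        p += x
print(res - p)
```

x=10: >0, res = 0+10 = 10; p=2
x=2: >0, res = 10+2 = 12; p=3
x=9: >0, res = 12+9 = 21; p=4
x=-2: not >0; p=2
x=14: >0, res = 21+14 = 35; p=3
x=9: >0, res = 35+9 = 44; p=4
x=7: >0, res = 44+7 = 51; p=5
res-p = 51-5 = 46

46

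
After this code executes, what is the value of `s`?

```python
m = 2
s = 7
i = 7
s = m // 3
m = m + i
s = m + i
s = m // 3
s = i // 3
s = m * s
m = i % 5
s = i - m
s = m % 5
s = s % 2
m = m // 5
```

0

s = 2//3 = 0
m = 2+7 = 9
s = 9+7 = 16
s = 9//3 = 3
s = 7//3 = 2
s = 9*2 = 18
m = 7%5 = 2
s = 7-2 = 5
s = 2%5 = 2
s = 2%2 = 0
m = 2//5 = 0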